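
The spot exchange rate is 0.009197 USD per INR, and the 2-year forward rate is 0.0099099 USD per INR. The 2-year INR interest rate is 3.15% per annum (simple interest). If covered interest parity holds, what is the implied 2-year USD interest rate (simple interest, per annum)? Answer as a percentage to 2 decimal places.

7.27%

T = 2 years.
By CIP, F/S equals the USD-to-INR growth ratio: 0.0099099/0.009197 = 1.0775144.
INR growth factor: 1 + 0.0315×2 = 1.063000.
That pins the USD growth at 1.1453978.
r = (1.1453978 − 1)/2 = 0.072699 → 7.27%.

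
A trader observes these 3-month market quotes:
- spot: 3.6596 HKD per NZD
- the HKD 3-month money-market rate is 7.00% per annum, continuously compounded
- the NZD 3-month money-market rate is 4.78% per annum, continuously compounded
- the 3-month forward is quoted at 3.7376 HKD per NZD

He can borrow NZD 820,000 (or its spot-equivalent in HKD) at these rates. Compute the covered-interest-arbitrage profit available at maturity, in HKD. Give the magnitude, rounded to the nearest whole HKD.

HKD 47,827

T = 3/12 years.
Invest the NZD and cover forward: 820,000 × 1.012021687 × 3.7376 = HKD 3,101,676.45.
Convert at spot and invest in HKD: 820,000 × 3.6596 × 1.017654022 = HKD 3,053,849.46.
The quoted forward overvalues NZD, so borrow HKD, buy NZD at spot, deposit the NZD at 4.78%, and sell the proceeds forward at 3.7376.
Profit = 3,101,676.45 − 3,053,849.46 = HKD 47,827.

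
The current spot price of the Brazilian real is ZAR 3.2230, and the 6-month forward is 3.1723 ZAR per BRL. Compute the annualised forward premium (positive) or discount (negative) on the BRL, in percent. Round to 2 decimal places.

-3.15%

T = 6/12 years.
Period premium: (3.1723 − 3.223)/3.223 = -0.0157307.
Annualise by dividing by T: -0.0157307 / (6/12) = -0.031461 → -3.15%.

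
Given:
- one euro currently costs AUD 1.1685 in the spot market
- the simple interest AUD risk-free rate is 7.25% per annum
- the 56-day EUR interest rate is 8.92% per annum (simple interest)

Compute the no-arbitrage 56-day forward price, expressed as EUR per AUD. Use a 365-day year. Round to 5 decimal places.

T = 56/365 years.
Growth of 1 AUD over T: 1 + 0.0725×56/365 = 1.0111233.
EUR growth factor: 1 + 0.0892×56/365 = 1.0136855.
Forward (AUD per EUR) = 1.1685 × 1.0111233 / 1.0136855 = 1.165546.
Quoted the other way: 1/1.165546 = 0.85797 EUR per AUD.

0.85797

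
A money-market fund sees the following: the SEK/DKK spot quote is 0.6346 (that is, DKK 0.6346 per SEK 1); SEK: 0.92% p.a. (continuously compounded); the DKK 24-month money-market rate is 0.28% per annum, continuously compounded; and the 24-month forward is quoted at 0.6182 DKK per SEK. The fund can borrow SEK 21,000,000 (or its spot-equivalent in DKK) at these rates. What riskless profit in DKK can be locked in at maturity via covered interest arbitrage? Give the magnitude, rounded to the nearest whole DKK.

T = 2 years.
Invest the SEK and cover forward: 21,000,000 × 1.018570323 × 0.6182 = DKK 13,223,283.65.
Convert at spot and invest in DKK: 21,000,000 × 0.6346 × 1.0056157093 = DKK 13,401,438.31.
The quoted forward undervalues SEK, so borrow SEK, convert to DKK at spot, deposit the DKK at 0.28%, and buy SEK forward at 0.6182 to cover the loan.
Profit = 13,401,438.31 − 13,223,283.65 = DKK 178,155.

DKK 178,155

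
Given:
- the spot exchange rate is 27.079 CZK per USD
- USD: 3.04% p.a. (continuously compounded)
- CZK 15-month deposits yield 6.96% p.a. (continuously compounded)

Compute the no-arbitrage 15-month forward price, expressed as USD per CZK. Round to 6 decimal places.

0.035163

T = 15/12 years.
Growth of 1 CZK over T: e^(0.0696×15/12) = 1.0908967.
USD growth factor: e^(0.0304×15/12) = 1.0387312.
CIP: F = S · (grow CZK)/(grow USD) = 27.079 × 1.0908967/1.0387312 = 28.43892 CZK per USD.
Quoted the other way: 1/28.43892 = 0.035163 USD per CZK.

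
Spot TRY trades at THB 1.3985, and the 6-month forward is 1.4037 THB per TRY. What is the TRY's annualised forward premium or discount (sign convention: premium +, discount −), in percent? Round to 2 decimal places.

+0.74%

T = 6/12 years.
TRY trades forward at +0.37183% vs spot over the period.
×(1/T) gives 0.74% p.a.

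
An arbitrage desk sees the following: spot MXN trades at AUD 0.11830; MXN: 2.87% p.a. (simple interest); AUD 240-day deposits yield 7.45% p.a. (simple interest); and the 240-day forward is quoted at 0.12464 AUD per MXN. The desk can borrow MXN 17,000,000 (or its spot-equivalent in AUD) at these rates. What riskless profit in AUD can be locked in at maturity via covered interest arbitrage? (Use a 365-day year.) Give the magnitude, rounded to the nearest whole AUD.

AUD 49,250

T = 240/365 years.
Route A — deposit MXN, sell forward: 17,000,000 × 1.018871233 × 0.12464 = AUD 2,158,865.88.
Route B — convert at spot, deposit AUD: 17,000,000 × 0.11830 × 1.048986301 = AUD 2,109,616.35.
The quoted forward overvalues MXN, so borrow AUD, buy MXN at spot, deposit the MXN at 2.87%, and sell the proceeds forward at 0.12464.
Arbitrage profit = |2,158,865.88 − 2,109,616.35| = AUD 49,250.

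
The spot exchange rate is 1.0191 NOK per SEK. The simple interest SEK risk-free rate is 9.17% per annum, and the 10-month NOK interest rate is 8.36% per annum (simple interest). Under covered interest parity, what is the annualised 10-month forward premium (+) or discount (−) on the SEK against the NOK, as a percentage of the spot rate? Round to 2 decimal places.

-0.75%

T = 10/12 years.
No-arbitrage forward: 1.0191 × 1.0696667 / 1.0764167 = 1.0127094 NOK/SEK.
Annualised premium = (F − S)/S × (1/T) = (1.0127094 − 1.0191)/1.0191 ÷ (10/12) = -0.75%.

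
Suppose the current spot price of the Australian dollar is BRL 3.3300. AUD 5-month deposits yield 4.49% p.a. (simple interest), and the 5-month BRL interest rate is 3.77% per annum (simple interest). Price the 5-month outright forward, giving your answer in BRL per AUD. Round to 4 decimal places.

T = 5/12 years.
BRL growth factor: 1 + 0.0377×5/12 = 1.0157083.
AUD accumulates by 1 + 0.0449×5/12 = 1.0187083.
Forward (BRL per AUD) = 3.33 × 1.0157083 / 1.0187083 = 3.320193.

3.3202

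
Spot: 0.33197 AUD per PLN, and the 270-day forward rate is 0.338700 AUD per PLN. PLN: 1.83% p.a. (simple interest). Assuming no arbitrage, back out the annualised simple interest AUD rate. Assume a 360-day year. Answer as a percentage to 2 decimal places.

4.57%

T = 270/360 years.
By CIP, F/S equals the AUD-to-PLN growth ratio: 0.3387/0.33197 = 1.0202729.
PLN growth factor: 1 + 0.0183×270/360 = 1.013725.
That pins the AUD growth at 1.0342761.
(1.0342761 − 1)/T = 0.045701, i.e. 4.57%.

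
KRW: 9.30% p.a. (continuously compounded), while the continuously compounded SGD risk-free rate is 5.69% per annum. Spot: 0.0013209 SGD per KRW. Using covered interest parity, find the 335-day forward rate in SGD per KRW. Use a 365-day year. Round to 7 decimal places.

0.0012779

T = 335/365 years.
SGD growth factor: e^(0.0569×335/365) = 1.053611.
KRW growth factor: e^(0.0930×335/365) = 1.0891049.
CIP: F = S · (grow SGD)/(grow KRW) = 0.0013209 × 1.053611/1.0891049 = 0.001277852 SGD per KRW.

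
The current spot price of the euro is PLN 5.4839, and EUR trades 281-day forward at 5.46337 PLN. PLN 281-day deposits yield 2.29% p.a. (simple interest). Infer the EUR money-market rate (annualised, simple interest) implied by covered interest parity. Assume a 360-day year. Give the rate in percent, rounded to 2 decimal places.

2.78%

T = 281/360 years.
By CIP, F/S equals the PLN-to-EUR growth ratio: 5.46337/5.4839 = 0.9962563.
The PLN side grows by 1 + 0.0229×281/360 = 1.0178747.
Hence g_EUR = 1.0216996.
r = (1.0216996 − 1)/(281/360) = 0.027800 → 2.78%.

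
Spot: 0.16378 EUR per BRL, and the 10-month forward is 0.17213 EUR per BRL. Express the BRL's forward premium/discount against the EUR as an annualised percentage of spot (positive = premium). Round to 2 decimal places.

T = 10/12 years.
(F − S)/S = (0.17213 − 0.16378)/0.16378 = 0.0509830.
Annualise by dividing by T: 0.0509830 / (10/12) = 0.061180 → 6.12%.

+6.12%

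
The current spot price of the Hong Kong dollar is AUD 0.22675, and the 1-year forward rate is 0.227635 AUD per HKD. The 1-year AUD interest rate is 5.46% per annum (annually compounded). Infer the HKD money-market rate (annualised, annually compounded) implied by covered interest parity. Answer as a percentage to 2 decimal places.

5.05%

T = 1 year.
F/S = 0.227635/0.22675 = 1.0039030 = (growth of AUD) / (growth of HKD).
AUD growth factor: (1 + 0.0546)^1 = 1.054600.
Hence g_HKD = 1.0504999.
Annualise: 1.0504999^(1/1) − 1 = 0.050500 = 5.05%.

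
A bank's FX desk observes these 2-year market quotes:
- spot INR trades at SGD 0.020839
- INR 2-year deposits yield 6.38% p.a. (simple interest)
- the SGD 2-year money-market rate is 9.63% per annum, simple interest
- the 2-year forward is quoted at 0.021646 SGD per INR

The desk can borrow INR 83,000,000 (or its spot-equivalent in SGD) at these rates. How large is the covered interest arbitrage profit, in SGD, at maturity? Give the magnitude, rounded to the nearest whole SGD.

T = 2 years.
Invest the INR and cover forward: 83,000,000 × 1.127600 × 0.021646 = SGD 2,025,866.46.
Convert at spot and invest in SGD: 83,000,000 × 0.020839 × 1.192600 = SGD 2,062,765.09.
The quoted forward undervalues INR, so borrow INR, convert to SGD at spot, deposit the SGD at 9.63%, and buy INR forward at 0.021646 to cover the loan.
Arbitrage profit = |2,025,866.46 − 2,062,765.09| = SGD 36,899.

SGD 36,899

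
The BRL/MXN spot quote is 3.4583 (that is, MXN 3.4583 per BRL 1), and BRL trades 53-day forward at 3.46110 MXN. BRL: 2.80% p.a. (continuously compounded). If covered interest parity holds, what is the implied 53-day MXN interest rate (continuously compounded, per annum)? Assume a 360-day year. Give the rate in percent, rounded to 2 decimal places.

T = 53/360 years.
CIP gives F = S · g_MXN/g_BRL, so g_MXN/g_BRL = 3.4611/3.4583 = 1.0008096.
BRL growth factor: e^(0.0280×53/360) = 1.0041307.
Hence g_MXN = 1.0049436.
r = ln(1.0049436)/(53/360) = 0.033496 → 3.35%.

3.35%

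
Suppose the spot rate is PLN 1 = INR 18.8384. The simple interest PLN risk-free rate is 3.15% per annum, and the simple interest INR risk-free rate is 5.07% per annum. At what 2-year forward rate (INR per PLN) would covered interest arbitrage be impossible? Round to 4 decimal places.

19.5189

T = 2 years.
INR accumulates by 1 + 0.0507×2 = 1.101400.
PLN growth factor: 1 + 0.0315×2 = 1.063000.
So F = 18.8384 × 1.101400 / 1.063000 = 19.518922 (INR/PLN).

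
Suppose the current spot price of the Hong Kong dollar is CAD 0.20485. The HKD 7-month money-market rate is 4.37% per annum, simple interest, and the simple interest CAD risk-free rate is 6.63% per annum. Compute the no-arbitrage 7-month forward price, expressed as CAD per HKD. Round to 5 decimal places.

0.20748

T = 7/12 years.
CAD accumulates by 1 + 0.0663×7/12 = 1.038675.
HKD accumulates by 1 + 0.0437×7/12 = 1.0254917.
CIP: F = S · (grow CAD)/(grow HKD) = 0.20485 × 1.038675/1.0254917 = 0.2074835 CAD per HKD.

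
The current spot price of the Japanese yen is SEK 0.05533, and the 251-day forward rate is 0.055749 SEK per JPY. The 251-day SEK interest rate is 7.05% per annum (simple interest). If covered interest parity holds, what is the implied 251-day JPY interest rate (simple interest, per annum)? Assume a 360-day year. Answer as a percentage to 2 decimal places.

T = 251/360 years.
CIP gives F = S · g_SEK/g_JPY, so g_SEK/g_JPY = 0.055749/0.05533 = 1.0075727.
SEK growth factor: 1 + 0.0705×251/360 = 1.0491542.
So the JPY growth factor = 1.041269.
r = (1.041269 − 1)/(251/360) = 0.059191 → 5.92%.

5.92%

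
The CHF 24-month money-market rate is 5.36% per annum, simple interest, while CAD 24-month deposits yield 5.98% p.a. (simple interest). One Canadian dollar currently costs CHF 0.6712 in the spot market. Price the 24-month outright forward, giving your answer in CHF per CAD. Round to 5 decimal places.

0.66377

T = 2 years.
CHF growth factor: 1 + 0.0536×2 = 1.107200.
Growth of 1 CAD over T: 1 + 0.0598×2 = 1.119600.
Forward (CHF per CAD) = 0.6712 × 1.107200 / 1.119600 = 0.6637662.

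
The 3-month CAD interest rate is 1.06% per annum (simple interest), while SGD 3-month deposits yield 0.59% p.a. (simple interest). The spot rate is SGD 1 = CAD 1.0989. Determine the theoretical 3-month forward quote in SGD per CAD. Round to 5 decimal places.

T = 3/12 years.
CAD growth factor: 1 + 0.0106×3/12 = 1.002650.
Growth of 1 SGD over T: 1 + 0.0059×3/12 = 1.001475.
CIP: F = S · (grow CAD)/(grow SGD) = 1.0989 × 1.002650/1.001475 = 1.100189 CAD per SGD.
Invert for SGD per CAD: 1 / 1.100189 = 0.90893.

0.90893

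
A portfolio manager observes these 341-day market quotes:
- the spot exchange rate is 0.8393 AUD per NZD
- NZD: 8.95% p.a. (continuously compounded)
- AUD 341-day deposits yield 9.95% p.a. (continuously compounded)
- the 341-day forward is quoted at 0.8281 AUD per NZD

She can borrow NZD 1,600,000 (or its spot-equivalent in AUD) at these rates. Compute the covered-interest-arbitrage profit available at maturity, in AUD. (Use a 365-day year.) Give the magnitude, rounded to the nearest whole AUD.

AUD 33,187

T = 341/365 years.
Route A — deposit NZD, sell forward: 1,600,000 × 1.087210312 × 0.8281 = AUD 1,440,510.17.
Route B — convert at spot, deposit AUD: 1,600,000 × 0.8393 × 1.097415132 = AUD 1,473,696.83.
The quoted forward undervalues NZD, so borrow NZD, convert to AUD at spot, deposit the AUD at 9.95%, and buy NZD forward at 0.8281 to cover the loan.
Profit = 1,473,696.83 − 1,440,510.17 = AUD 33,187.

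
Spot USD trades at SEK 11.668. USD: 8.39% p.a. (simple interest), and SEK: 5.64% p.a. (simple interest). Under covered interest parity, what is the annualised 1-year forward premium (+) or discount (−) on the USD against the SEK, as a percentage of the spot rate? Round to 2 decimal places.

T = 1 year.
No-arbitrage forward: 11.668 × 1.056400 / 1.083900 = 11.371967 SEK/USD.
Annualised premium = (F − S)/S × (1/T) = (11.371967 − 11.668)/11.668 ÷ 1 = -2.54%.

-2.54%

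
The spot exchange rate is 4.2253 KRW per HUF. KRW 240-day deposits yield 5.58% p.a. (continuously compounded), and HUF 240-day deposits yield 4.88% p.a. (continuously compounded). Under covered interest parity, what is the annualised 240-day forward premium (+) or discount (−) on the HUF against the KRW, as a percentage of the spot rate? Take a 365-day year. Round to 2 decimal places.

+0.70%

T = 240/365 years.
No-arbitrage forward: 4.2253 × 1.0373718 / 1.032608 = 4.2447929 KRW/HUF.
(F − S)/S ÷ T = (4.2447929 − 4.2253)/4.2253/(240/365) = 0.007016 → 0.70%.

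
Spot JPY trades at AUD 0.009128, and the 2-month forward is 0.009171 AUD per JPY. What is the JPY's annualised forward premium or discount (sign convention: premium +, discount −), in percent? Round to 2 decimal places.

+2.83%

T = 2/12 years.
Period premium: (0.009171 − 0.009128)/0.009128 = 0.0047108.
×(1/T) gives 2.83% p.a.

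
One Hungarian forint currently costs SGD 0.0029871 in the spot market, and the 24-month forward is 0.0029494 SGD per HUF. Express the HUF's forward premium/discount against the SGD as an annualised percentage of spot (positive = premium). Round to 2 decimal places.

-0.63%

T = 2 years.
Period premium: (0.0029494 − 0.0029871)/0.0029871 = -0.0126209.
×(1/T) gives -0.63% p.a.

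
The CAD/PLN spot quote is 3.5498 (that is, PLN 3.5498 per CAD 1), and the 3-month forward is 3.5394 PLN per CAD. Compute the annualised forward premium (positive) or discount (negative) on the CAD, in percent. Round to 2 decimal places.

-1.17%

T = 3/12 years.
(F − S)/S = (3.5394 − 3.5498)/3.5498 = -0.0029297.
Per annum: -0.0029297 / (3/12) = -0.011719 = -1.17%.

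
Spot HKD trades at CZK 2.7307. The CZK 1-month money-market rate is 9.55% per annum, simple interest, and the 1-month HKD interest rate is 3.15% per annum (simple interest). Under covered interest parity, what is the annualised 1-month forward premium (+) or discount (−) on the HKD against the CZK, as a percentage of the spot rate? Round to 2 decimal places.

+6.38%

T = 1/12 years.
F = S · g_CZK/g_HKD = 2.7307 × 1.0079583/1.002625 = 2.7452255.
Annualised premium = (F − S)/S × (1/T) = (2.7452255 − 2.7307)/2.7307 ÷ (1/12) = 6.38%.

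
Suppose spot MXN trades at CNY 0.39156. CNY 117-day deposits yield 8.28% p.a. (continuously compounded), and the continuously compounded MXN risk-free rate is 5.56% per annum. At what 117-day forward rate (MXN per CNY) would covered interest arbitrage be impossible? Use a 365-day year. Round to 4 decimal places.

2.5317

T = 117/365 years.
CNY growth factor: e^(0.0828×117/365) = 1.0268967.
MXN accumulates by e^(0.0556×117/365) = 1.0179822.
So F = 0.39156 × 1.0268967 / 1.0179822 = 0.3949889 (CNY/MXN).
Invert for MXN per CNY: 1 / 0.3949889 = 2.5317.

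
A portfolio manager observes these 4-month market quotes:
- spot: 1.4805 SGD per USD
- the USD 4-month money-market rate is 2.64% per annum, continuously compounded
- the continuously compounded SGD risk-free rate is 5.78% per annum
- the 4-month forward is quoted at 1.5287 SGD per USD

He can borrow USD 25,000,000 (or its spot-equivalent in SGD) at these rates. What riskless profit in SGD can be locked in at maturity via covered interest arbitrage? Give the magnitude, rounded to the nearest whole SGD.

SGD 822,777

T = 4/12 years.
Route A — deposit USD, sell forward: 25,000,000 × 1.0088388338 × 1.5287 = SGD 38,555,298.13.
Route B — convert at spot, deposit SGD: 25,000,000 × 1.4805 × 1.0194534666 = SGD 37,732,521.43.
The quoted forward overvalues USD, so borrow SGD, buy USD at spot, deposit the USD at 2.64%, and sell the proceeds forward at 1.5287.
Arbitrage profit = |38,555,298.13 − 37,732,521.43| = SGD 822,777.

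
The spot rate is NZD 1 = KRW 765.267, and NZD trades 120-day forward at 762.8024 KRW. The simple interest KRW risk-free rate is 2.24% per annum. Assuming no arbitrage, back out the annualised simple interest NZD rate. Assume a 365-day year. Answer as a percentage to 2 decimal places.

3.23%

T = 120/365 years.
By CIP, F/S equals the KRW-to-NZD growth ratio: 762.8024/765.267 = 0.9967794.
KRW growth factor: 1 + 0.0224×120/365 = 1.0073644.
That pins the NZD growth at 1.0106192.
(1.0106192 − 1)/T = 0.032300, i.e. 3.23%.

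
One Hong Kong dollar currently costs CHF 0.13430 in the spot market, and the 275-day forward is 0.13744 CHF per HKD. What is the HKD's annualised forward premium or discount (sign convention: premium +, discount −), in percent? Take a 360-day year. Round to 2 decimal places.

+3.06%

T = 275/360 years.
Period premium: (0.13744 − 0.1343)/0.1343 = 0.0233805.
Per annum: 0.0233805 / (275/360) = 0.030607 = 3.06%.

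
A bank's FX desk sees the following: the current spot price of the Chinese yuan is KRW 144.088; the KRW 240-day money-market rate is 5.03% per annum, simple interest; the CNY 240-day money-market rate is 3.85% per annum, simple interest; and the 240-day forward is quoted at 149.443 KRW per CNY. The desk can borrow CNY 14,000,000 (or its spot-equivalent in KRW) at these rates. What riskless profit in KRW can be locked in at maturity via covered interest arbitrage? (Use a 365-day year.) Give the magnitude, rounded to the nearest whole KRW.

T = 240/365 years.
Keep in CNY, deliver into the forward: 14,000,000·1.025315068493·149.443 = KRW 2,145,166,236.93.
Swap to KRW now, deposit: 14,000,000·144.088·1.033073972603 = KRW 2,083,949,875.90.
The quoted forward overvalues CNY, so borrow KRW, buy CNY at spot, deposit the CNY at 3.85%, and sell the proceeds forward at 149.443.
Profit = 2,145,166,236.93 − 2,083,949,875.90 = KRW 61,216,361.

KRW 61,216,361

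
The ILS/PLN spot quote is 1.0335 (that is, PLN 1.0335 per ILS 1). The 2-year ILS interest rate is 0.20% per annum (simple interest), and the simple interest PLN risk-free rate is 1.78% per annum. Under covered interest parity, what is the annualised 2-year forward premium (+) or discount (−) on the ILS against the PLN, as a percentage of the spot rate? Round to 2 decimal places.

T = 2 years.
F = S · g_PLN/g_ILS = 1.0335 × 1.035600/1.004000 = 1.0660285.
(F − S)/S ÷ T = (1.0660285 − 1.0335)/1.0335/2 = 0.015737 → 1.57%.

+1.57%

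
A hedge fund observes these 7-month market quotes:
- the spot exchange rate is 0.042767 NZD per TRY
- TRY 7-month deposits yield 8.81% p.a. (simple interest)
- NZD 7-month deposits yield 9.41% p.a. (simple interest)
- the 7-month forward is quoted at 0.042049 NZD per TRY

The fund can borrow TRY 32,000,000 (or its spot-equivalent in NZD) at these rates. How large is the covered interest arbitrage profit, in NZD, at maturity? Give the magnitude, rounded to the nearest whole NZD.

NZD 28,947

T = 7/12 years.
Route A — deposit TRY, sell forward: 32,000,000 × 1.051391667 × 0.042049 = NZD 1,414,718.98.
Route B — convert at spot, deposit NZD: 32,000,000 × 0.042767 × 1.054891667 = NZD 1,443,665.66.
The quoted forward undervalues TRY, so borrow TRY, convert to NZD at spot, deposit the NZD at 9.41%, and buy TRY forward at 0.042049 to cover the loan.
The gap between the two covered legs is NZD 28,947.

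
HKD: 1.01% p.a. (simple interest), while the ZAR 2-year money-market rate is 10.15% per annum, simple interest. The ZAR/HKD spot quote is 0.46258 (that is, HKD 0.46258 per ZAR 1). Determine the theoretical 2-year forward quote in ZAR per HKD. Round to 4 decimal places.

2.5491

T = 2 years.
HKD growth factor: 1 + 0.0101×2 = 1.020200.
ZAR growth factor: 1 + 0.1015×2 = 1.203000.
So F = 0.46258 × 1.020200 / 1.203000 = 0.3922894 (HKD/ZAR).
Quoted the other way: 1/0.3922894 = 2.5491 ZAR per HKD.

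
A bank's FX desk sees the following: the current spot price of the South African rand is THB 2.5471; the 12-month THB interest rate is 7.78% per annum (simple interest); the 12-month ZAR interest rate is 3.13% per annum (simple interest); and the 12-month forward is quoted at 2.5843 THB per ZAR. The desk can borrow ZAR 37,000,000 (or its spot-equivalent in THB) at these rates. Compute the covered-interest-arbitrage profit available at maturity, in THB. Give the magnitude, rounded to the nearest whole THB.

T = 1 year.
Route A — deposit ZAR, sell forward: 37,000,000 × 1.031300 × 2.5843 = THB 98,611,977.83.
Route B — convert at spot, deposit THB: 37,000,000 × 2.5471 × 1.077800 = THB 101,574,782.06.
The quoted forward undervalues ZAR, so borrow ZAR, convert to THB at spot, deposit the THB at 7.78%, and buy ZAR forward at 2.5843 to cover the loan.
Profit = 101,574,782.06 − 98,611,977.83 = THB 2,962,804.

THB 2,962,804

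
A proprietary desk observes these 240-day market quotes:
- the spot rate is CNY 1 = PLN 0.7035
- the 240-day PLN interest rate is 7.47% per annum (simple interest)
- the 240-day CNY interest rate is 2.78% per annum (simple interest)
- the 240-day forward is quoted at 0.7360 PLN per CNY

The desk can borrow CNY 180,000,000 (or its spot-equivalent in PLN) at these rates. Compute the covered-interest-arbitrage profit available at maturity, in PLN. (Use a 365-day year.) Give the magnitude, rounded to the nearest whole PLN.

T = 240/365 years.
Keep in CNY, deliver into the forward: 180,000,000·1.01827945205·0.7360 = PLN 134,901,661.81.
Swap to PLN now, deposit: 180,000,000·0.7035·1.04911780822 = PLN 132,849,788.05.
The quoted forward overvalues CNY, so borrow PLN, buy CNY at spot, deposit the CNY at 2.78%, and sell the proceeds forward at 0.7360.
The gap between the two covered legs is PLN 2,051,874.

PLN 2,051,874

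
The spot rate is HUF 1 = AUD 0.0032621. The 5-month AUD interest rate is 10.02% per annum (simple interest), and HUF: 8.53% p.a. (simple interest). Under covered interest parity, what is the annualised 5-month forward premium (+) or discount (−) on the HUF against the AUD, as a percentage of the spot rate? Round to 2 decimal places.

T = 5/12 years.
F = S · g_AUD/g_HUF = 0.0032621 × 1.041750/1.0355417 = 0.0032816570.
(F − S)/S ÷ T = (0.0032816570 − 0.0032621)/0.0032621/(5/12) = 0.014389 → 1.44%.

+1.44%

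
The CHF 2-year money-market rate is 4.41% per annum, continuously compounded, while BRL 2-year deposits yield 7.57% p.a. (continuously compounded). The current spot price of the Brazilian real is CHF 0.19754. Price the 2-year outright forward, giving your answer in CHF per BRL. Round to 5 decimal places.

T = 2 years.
Growth of 1 CHF over T: e^(0.0441×2) = 1.0922065.
BRL growth factor: e^(0.0757×2) = 1.1634619.
Forward (CHF per BRL) = 0.19754 × 1.0922065 / 1.1634619 = 0.1854418.

0.18544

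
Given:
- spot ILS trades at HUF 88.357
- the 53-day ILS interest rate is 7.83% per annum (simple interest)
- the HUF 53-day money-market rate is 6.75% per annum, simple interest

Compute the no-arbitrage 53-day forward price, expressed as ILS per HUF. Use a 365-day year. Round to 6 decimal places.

0.011335

T = 53/365 years.
Growth of 1 HUF over T: 1 + 0.0675×53/365 = 1.0098014.
ILS accumulates by 1 + 0.0783×53/365 = 1.0113696.
Forward (HUF per ILS) = 88.357 × 1.0098014 / 1.0113696 = 88.22000.
Invert for ILS per HUF: 1 / 88.22000 = 0.011335.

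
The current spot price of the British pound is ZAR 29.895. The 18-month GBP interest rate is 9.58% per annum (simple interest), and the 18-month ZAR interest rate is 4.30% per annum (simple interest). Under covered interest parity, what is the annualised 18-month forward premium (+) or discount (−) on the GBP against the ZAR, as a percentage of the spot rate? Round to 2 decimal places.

T = 18/12 years.
CIP forward (ZAR per GBP) = 29.895 × 1.064500/1.143700 = 27.824803.
(F − S)/S ÷ T = (27.824803 − 29.895)/29.895/(18/12) = -0.046166 → -4.62%.

-4.62%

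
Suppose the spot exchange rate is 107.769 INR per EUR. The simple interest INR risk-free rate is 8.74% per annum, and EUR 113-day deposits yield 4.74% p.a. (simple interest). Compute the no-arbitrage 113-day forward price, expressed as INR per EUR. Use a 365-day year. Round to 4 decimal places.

109.0843

T = 113/365 years.
INR accumulates by 1 + 0.0874×113/365 = 1.027058082.
EUR accumulates by 1 + 0.0474×113/365 = 1.014674521.
CIP: F = S · (grow INR)/(grow EUR) = 107.769 × 1.027058082/1.014674521 = 109.084263 INR per EUR.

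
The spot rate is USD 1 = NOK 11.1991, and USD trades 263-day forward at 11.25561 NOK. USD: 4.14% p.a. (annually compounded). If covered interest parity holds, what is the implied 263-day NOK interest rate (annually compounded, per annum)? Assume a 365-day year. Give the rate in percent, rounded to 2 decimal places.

4.87%

T = 263/365 years.
F/S = 11.25561/11.1991 = 1.0050459 = (growth of NOK) / (growth of USD).
USD growth factor: (1 + 0.0414)^(263/365) = 1.0296611.
That pins the NOK growth at 1.0348567.
r = 1.0348567^(365/263) − 1 = 0.048700 → 4.87%.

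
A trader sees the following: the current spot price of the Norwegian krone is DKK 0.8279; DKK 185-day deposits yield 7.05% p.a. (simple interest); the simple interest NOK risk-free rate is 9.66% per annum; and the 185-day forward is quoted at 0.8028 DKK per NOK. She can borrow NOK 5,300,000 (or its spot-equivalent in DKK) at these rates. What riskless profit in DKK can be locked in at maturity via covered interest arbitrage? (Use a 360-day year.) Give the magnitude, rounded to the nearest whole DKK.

DKK 80,782

T = 185/360 years.
Route A — deposit NOK, sell forward: 5,300,000 × 1.049641667 × 0.8028 = DKK 4,466,057.35.
Route B — convert at spot, deposit DKK: 5,300,000 × 0.8279 × 1.036229167 = DKK 4,546,838.88.
The quoted forward undervalues NOK, so borrow NOK, convert to DKK at spot, deposit the DKK at 7.05%, and buy NOK forward at 0.8028 to cover the loan.
The gap between the two covered legs is DKK 80,782.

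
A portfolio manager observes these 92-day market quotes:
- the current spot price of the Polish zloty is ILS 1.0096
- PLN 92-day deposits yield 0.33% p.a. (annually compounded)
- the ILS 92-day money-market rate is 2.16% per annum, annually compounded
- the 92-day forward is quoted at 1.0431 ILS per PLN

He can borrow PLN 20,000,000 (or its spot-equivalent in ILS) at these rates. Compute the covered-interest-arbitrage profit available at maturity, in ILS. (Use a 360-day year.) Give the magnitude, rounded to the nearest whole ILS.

ILS 576,997

T = 92/360 years.
Invest the PLN and cover forward: 20,000,000 × 1.0008422994 × 1.0431 = ILS 20,879,572.05.
Convert at spot and invest in ILS: 20,000,000 × 1.0096 × 1.0054761685 = ILS 20,302,574.79.
The quoted forward overvalues PLN, so borrow ILS, buy PLN at spot, deposit the PLN at 0.33%, and sell the proceeds forward at 1.0431.
Arbitrage profit = |20,879,572.05 − 20,302,574.79| = ILS 576,997.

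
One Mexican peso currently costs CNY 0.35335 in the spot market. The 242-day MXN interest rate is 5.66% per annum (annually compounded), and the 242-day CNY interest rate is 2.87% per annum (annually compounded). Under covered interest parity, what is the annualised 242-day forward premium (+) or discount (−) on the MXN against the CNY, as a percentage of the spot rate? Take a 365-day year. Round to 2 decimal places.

T = 242/365 years.
No-arbitrage forward: 0.35335 × 1.0189376 / 1.0371774 = 0.34713599 CNY/MXN.
(F − S)/S ÷ T = (0.34713599 − 0.35335)/0.35335/(242/365) = -0.026524 → -2.65%.

-2.65%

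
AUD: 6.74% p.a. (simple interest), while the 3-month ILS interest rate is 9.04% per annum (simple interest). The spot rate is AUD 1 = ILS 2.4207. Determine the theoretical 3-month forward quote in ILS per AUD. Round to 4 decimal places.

T = 3/12 years.
Growth of 1 ILS over T: 1 + 0.0904×3/12 = 1.022600.
AUD accumulates by 1 + 0.0674×3/12 = 1.016850.
Forward (ILS per AUD) = 2.4207 × 1.022600 / 1.016850 = 2.434388.

2.4344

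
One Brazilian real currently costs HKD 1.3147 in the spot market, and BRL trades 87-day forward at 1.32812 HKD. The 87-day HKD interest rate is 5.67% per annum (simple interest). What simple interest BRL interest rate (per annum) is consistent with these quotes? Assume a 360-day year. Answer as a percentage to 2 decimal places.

T = 87/360 years.
F/S = 1.32812/1.3147 = 1.0102077 = (growth of HKD) / (growth of BRL).
HKD growth factor: 1 + 0.0567×87/360 = 1.0137025.
That pins the BRL growth at 1.0034595.
(1.0034595 − 1)/T = 0.014315, i.e. 1.43%.

1.43%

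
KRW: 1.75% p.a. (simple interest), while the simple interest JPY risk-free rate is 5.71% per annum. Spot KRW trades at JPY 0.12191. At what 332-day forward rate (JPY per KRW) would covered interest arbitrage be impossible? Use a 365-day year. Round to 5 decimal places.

T = 332/365 years.
JPY growth factor: 1 + 0.0571×332/365 = 1.0519375.
KRW growth factor: 1 + 0.0175×332/365 = 1.0159178.
So F = 0.12191 × 1.0519375 / 1.0159178 = 0.1262324 (JPY/KRW).

0.12623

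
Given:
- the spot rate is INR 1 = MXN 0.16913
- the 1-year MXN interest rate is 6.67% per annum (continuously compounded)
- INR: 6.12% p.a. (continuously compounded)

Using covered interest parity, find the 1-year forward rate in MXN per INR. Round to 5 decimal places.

0.17006

T = 1 year.
MXN accumulates by e^(0.0667×1) = 1.0689747.
INR accumulates by e^(0.0612×1) = 1.0631115.
So F = 0.16913 × 1.0689747 / 1.0631115 = 0.1700628 (MXN/INR).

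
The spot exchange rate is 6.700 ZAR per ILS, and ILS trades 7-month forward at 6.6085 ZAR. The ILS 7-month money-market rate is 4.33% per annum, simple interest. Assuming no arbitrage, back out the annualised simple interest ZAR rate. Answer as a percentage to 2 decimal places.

1.93%

T = 7/12 years.
CIP gives F = S · g_ZAR/g_ILS, so g_ZAR/g_ILS = 6.6085/6.7 = 0.9863433.
The ILS side grows by 1 + 0.0433×7/12 = 1.0252583.
So the ZAR growth factor = 1.0112567.
r = (1.0112567 − 1)/(7/12) = 0.019297 → 1.93%.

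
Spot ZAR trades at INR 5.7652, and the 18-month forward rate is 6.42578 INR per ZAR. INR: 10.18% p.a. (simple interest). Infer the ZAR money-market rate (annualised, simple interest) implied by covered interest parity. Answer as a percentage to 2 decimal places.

2.28%

T = 18/12 years.
By CIP, F/S equals the INR-to-ZAR growth ratio: 6.42578/5.7652 = 1.1145806.
INR growth factor: 1 + 0.1018×18/12 = 1.152700.
Hence g_ZAR = 1.0342007.
r = (1.0342007 − 1)/(18/12) = 0.022800 → 2.28%.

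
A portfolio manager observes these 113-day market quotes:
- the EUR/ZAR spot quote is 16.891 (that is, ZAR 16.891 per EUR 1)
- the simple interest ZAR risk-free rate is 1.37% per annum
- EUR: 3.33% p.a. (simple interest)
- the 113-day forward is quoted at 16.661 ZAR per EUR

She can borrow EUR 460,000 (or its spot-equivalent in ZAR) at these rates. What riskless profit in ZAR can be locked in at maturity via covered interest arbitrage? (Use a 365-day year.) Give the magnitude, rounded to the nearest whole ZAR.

T = 113/365 years.
Keep in EUR, deliver into the forward: 460,000·1.010309315·16.661 = ZAR 7,743,071.21.
Swap to ZAR now, deposit: 460,000·16.891·1.00424137 = ZAR 7,802,814.85.
The quoted forward undervalues EUR, so borrow EUR, convert to ZAR at spot, deposit the ZAR at 1.37%, and buy EUR forward at 16.661 to cover the loan.
Arbitrage profit = |7,743,071.21 − 7,802,814.85| = ZAR 59,744.

ZAR 59,744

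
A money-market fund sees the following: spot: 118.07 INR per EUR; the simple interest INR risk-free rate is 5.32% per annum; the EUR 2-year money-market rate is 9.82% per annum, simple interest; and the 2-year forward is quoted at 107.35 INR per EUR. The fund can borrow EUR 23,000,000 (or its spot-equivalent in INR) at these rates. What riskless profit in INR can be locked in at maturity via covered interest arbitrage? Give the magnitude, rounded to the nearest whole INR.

INR 50,579,484

T = 2 years.
Keep in EUR, deliver into the forward: 23,000,000·1.196400·107.35 = INR 2,953,971,420.00.
Swap to INR now, deposit: 23,000,000·118.07·1.106400 = INR 3,004,550,904.00.
The quoted forward undervalues EUR, so borrow EUR, convert to INR at spot, deposit the INR at 5.32%, and buy EUR forward at 107.35 to cover the loan.
The gap between the two covered legs is INR 50,579,484.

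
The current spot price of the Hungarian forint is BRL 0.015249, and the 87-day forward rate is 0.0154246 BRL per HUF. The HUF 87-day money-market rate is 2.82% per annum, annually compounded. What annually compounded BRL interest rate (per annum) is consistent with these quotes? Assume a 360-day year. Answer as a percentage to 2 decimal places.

7.81%

T = 87/360 years.
By CIP, F/S equals the BRL-to-HUF growth ratio: 0.0154246/0.015249 = 1.0115155.
HUF growth factor: (1 + 0.0282)^(87/360) = 1.0067433.
So the BRL growth factor = 1.0183365.
r = 1.0183365^(360/87) − 1 = 0.078087 → 7.81%.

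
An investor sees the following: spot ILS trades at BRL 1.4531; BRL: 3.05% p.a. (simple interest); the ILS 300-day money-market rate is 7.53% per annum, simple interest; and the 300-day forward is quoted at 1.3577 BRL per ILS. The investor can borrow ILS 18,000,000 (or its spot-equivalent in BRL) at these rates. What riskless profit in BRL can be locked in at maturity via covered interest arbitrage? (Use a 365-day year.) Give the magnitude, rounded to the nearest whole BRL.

BRL 860,371

T = 300/365 years.
Keep in ILS, deliver into the forward: 18,000,000·1.061890411·1.3577 = BRL 25,951,115.00.
Swap to BRL now, deposit: 18,000,000·1.4531·1.0250684932 = BRL 26,811,486.49.
The quoted forward undervalues ILS, so borrow ILS, convert to BRL at spot, deposit the BRL at 3.05%, and buy ILS forward at 1.3577 to cover the loan.
Arbitrage profit = |25,951,115.00 − 26,811,486.49| = BRL 860,371.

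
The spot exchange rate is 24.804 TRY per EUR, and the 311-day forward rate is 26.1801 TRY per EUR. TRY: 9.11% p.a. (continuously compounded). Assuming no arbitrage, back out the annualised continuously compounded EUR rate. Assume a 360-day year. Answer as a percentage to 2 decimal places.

T = 311/360 years.
CIP gives F = S · g_TRY/g_EUR, so g_TRY/g_EUR = 26.1801/24.804 = 1.0554790.
TRY growth factor: e^(0.0911×311/360) = 1.081880.
That pins the EUR growth at 1.0250133.
r = ln(1.0250133)/(311/360) = 0.028598 → 2.86%.

2.86%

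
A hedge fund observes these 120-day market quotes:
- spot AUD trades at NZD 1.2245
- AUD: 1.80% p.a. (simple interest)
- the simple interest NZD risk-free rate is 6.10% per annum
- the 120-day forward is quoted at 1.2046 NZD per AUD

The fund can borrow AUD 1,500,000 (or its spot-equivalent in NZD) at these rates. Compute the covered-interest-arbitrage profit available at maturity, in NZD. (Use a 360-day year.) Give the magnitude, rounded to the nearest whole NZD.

T = 120/360 years.
Invest the AUD and cover forward: 1,500,000 × 1.006000 × 1.2046 = NZD 1,817,741.40.
Convert at spot and invest in NZD: 1,500,000 × 1.2245 × 1.020333333 = NZD 1,874,097.25.
The quoted forward undervalues AUD, so borrow AUD, convert to NZD at spot, deposit the NZD at 6.10%, and buy AUD forward at 1.2046 to cover the loan.
The gap between the two covered legs is NZD 56,356.

NZD 56,356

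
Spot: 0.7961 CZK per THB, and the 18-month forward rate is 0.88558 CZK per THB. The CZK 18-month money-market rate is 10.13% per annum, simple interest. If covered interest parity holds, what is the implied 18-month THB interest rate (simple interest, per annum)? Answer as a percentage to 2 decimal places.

2.37%

T = 18/12 years.
CIP gives F = S · g_CZK/g_THB, so g_CZK/g_THB = 0.88558/0.7961 = 1.1123979.
CZK growth factor: 1 + 0.1013×18/12 = 1.151950.
Hence g_THB = 1.0355557.
(1.0355557 − 1)/T = 0.023704, i.e. 2.37%.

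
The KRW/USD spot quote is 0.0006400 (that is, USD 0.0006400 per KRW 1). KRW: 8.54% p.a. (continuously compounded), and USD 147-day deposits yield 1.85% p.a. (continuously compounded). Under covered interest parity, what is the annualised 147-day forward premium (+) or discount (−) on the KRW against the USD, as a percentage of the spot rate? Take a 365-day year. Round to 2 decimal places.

-6.60%

T = 147/365 years.
F = S · g_USD/g_KRW = 0.00064 × 1.0074785/1.0349923 = 0.0006229865.
(F − S)/S ÷ T = (0.0006229865 − 0.00064)/0.00064/(147/365) = -0.066007 → -6.60%.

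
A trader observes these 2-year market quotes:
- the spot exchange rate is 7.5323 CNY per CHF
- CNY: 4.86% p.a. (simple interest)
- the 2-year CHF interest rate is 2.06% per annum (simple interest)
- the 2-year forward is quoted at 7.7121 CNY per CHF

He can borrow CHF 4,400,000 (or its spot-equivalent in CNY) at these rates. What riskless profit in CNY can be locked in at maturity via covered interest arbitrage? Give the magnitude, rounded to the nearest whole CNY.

T = 2 years.
Route A — deposit CHF, sell forward: 4,400,000 × 1.041200 × 7.7121 = CNY 35,331,289.49.
Route B — convert at spot, deposit CNY: 4,400,000 × 7.5323 × 1.097200 = CNY 36,363,534.06.
The quoted forward undervalues CHF, so borrow CHF, convert to CNY at spot, deposit the CNY at 4.86%, and buy CHF forward at 7.7121 to cover the loan.
Profit = 36,363,534.06 − 35,331,289.49 = CNY 1,032,245.

CNY 1,032,245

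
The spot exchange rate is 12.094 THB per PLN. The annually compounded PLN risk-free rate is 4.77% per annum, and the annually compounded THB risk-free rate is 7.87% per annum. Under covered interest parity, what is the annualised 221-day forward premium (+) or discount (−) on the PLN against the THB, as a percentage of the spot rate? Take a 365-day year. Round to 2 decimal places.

T = 221/365 years.
CIP forward (THB per PLN) = 12.094 × 1.0469373/1.0286155 = 12.309420.
(F − S)/S ÷ T = (12.309420 − 12.094)/12.094/(221/365) = 0.029418 → 2.94%.

+2.94%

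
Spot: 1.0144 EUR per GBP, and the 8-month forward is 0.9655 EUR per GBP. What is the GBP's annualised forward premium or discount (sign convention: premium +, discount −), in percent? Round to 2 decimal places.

T = 8/12 years.
GBP trades forward at -4.82058% vs spot over the period.
×(1/T) gives -7.23% p.a.

-7.23%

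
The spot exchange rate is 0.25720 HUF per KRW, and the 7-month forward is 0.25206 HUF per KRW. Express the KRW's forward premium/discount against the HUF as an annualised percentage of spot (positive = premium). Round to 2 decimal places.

-3.43%

T = 7/12 years.
KRW trades forward at -1.99844% vs spot over the period.
Per annum: -0.0199844 / (7/12) = -0.034259 = -3.43%.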